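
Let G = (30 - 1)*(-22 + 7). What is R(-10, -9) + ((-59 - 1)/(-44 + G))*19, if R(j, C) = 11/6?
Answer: 12109/2874 ≈ 4.2133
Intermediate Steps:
R(j, C) = 11/6 (R(j, C) = 11*(⅙) = 11/6)
G = -435 (G = 29*(-15) = -435)
R(-10, -9) + ((-59 - 1)/(-44 + G))*19 = 11/6 + ((-59 - 1)/(-44 - 435))*19 = 11/6 - 60/(-479)*19 = 11/6 - 60*(-1/479)*19 = 11/6 + (60/479)*19 = 11/6 + 1140/479 = 12109/2874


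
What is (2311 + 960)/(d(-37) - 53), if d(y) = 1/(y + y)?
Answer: -242054/3923 ≈ -61.701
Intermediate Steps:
d(y) = 1/(2*y)
(2311 + 960)/(d(-37) - 53) = (2311 + 960)/((1/2)/(-37) - 53) = 3271/((1/2)*(-1/37) - 53) = 3271/(-1/74 - 53) = 3271/(-3923/74) = 3271*(-74/3923) = -242054/3923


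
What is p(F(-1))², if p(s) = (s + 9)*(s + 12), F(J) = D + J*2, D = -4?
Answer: 324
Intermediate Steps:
F(J) = -4 + 2*J (F(J) = -4 + J*2 = -4 + 2*J)
p(s) = (9 + s)*(12 + s)
p(F(-1))² = (108 + (-4 + 2*(-1))² + 21*(-4 + 2*(-1)))² = (108 + (-4 - 2)² + 21*(-4 - 2))² = (108 + (-6)² + 21*(-6))² = (108 + 36 - 126)² = 18² = 324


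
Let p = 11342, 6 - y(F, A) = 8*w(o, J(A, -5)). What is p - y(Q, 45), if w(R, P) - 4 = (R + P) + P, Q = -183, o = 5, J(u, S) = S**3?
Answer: 9408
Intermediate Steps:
w(R, P) = 4 + R + 2*P (w(R, P) = 4 + ((R + P) + P) = 4 + ((P + R) + P) = 4 + (R + 2*P) = 4 + R + 2*P)
y(F, A) = 1934 (y(F, A) = 6 - 8*(4 + 5 + 2*(-5)**3) = 6 - 8*(4 + 5 + 2*(-125)) = 6 - 8*(4 + 5 - 250) = 6 - 8*(-241) = 6 - 1*(-1928) = 6 + 1928 = 1934)
p - y(Q, 45) = 11342 - 1*1934 = 11342 - 1934 = 9408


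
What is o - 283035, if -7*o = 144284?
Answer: -303647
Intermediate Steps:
o = -20612 (o = -⅐*144284 = -20612)
o - 283035 = -20612 - 283035 = -303647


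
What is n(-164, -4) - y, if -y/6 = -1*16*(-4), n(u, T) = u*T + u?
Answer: 876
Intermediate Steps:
n(u, T) = u + T*u (n(u, T) = T*u + u = u + T*u)
y = -384 (y = -6*(-1*16)*(-4) = -(-96)*(-4) = -6*64 = -384)
n(-164, -4) - y = -164*(1 - 4) - 1*(-384) = -164*(-3) + 384 = 492 + 384 = 876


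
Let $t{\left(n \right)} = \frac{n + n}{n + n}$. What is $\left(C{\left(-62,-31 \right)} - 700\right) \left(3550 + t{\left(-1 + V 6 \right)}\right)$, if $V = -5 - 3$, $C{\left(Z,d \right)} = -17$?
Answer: $-2546067$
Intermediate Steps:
$V = -8$ ($V = -5 - 3 = -8$)
$t{\left(n \right)} = 1$ ($t{\left(n \right)} = \frac{2 n}{2 n} = 2 n \frac{1}{2 n} = 1$)
$\left(C{\left(-62,-31 \right)} - 700\right) \left(3550 + t{\left(-1 + V 6 \right)}\right) = \left(-17 - 700\right) \left(3550 + 1\right) = \left(-717\right) 3551 = -2546067$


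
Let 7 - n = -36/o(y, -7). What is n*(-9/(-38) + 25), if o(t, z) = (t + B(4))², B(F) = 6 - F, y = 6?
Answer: 116039/608 ≈ 190.85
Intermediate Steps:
o(t, z) = (2 + t)² (o(t, z) = (t + (6 - 1*4))² = (t + (6 - 4))² = (t + 2)² = (2 + t)²)
n = 121/16 (n = 7 - (-36)/((2 + 6)²) = 7 - (-36)/(8²) = 7 - (-36)/64 = 7 - 1*(-9/16) = 7 + 9/16 = 121/16 ≈ 7.5625)
n*(-9/(-38) + 25) = 121*(-9/(-38) + 25)/16 = 121*(-9*(-1/38) + 25)/16 = 121*(9/38 + 25)/16 = (121/16)*(959/38) = 116039/608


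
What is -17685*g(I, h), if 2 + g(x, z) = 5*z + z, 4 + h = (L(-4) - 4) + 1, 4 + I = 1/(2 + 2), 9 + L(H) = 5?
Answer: 1202580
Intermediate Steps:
L(H) = -4 (L(H) = -9 + 5 = -4)
I = -15/4 (I = -4 + 1/(2 + 2) = -4 + 1/4 = -15/4 ≈ -3.7500)
h = -11 (h = -4 + ((-4 - 4) + 1) = -4 + (-8 + 1) = -4 - 7 = -11)
g(x, z) = -2 + 6*z (g(x, z) = -2 + (5*z + z) = -2 + 6*z)
-17685*g(I, h) = -17685*(-2 + 6*(-11)) = -17685*(-2 - 66) = -17685*(-68) = 1202580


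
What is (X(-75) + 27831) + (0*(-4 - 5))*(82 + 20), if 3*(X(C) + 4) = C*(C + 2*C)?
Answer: 33452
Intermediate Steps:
X(C) = -4 + C**2 (X(C) = -4 + (C*(C + 2*C))/3 = -4 + (C*(3*C))/3 = -4 + (3*C**2)/3 = -4 + C**2)
(X(-75) + 27831) + (0*(-4 - 5))*(82 + 20) = ((-4 + (-75)**2) + 27831) + (0*(-4 - 5))*(82 + 20) = ((-4 + 5625) + 27831) + (0*(-9))*102 = (5621 + 27831) + 0*102 = 33452 + 0 = 33452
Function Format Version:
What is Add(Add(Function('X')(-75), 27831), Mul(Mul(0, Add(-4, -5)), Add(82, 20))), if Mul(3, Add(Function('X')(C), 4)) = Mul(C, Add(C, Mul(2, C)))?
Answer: 33452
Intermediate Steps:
Function('X')(C) = Add(-4, Pow(C, 2)) (Function('X')(C) = Add(-4, Mul(Rational(1, 3), Mul(C, Add(C, Mul(2, C))))) = Add(-4, Mul(Rational(1, 3), Mul(C, Mul(3, C)))) = Add(-4, Mul(Rational(1, 3), Mul(3, Pow(C, 2)))) = Add(-4, Pow(C, 2)))
Add(Add(Function('X')(-75), 27831), Mul(Mul(0, Add(-4, -5)), Add(82, 20))) = Add(Add(Add(-4, Pow(-75, 2)), 27831), Mul(Mul(0, Add(-4, -5)), Add(82, 20))) = Add(Add(Add(-4, 5625), 27831), Mul(Mul(0, -9), 102)) = Add(Add(5621, 27831), Mul(0, 102)) = Add(33452, 0) = 33452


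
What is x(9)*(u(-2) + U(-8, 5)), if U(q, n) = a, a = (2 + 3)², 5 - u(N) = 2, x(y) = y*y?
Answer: 2268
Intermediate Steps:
x(y) = y²
u(N) = 3 (u(N) = 5 - 1*2 = 5 - 2 = 3)
a = 25 (a = 5² = 25)
U(q, n) = 25
x(9)*(u(-2) + U(-8, 5)) = 9²*(3 + 25) = 81*28 = 2268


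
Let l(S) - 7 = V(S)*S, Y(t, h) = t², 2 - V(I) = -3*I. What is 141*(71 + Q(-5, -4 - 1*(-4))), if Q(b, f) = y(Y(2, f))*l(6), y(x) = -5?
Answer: -79524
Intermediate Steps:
V(I) = 2 + 3*I (V(I) = 2 - (-3)*I = 2 + 3*I)
l(S) = 7 + S*(2 + 3*S) (l(S) = 7 + (2 + 3*S)*S = 7 + S*(2 + 3*S))
Q(b, f) = -635 (Q(b, f) = -5*(7 + 6*(2 + 3*6)) = -5*(7 + 6*(2 + 18)) = -5*(7 + 6*20) = -5*(7 + 120) = -5*127 = -635)
141*(71 + Q(-5, -4 - 1*(-4))) = 141*(71 - 635) = 141*(-564) = -79524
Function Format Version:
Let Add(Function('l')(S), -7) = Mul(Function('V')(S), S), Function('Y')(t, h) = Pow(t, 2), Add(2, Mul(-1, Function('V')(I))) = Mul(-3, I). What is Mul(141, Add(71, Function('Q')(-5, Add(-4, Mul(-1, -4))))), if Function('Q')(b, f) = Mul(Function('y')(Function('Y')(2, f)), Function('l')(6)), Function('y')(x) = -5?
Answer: -79524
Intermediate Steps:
Function('V')(I) = Add(2, Mul(3, I)) (Function('V')(I) = Add(2, Mul(-1, Mul(-3, I))) = Add(2, Mul(3, I)))
Function('l')(S) = Add(7, Mul(S, Add(2, Mul(3, S)))) (Function('l')(S) = Add(7, Mul(Add(2, Mul(3, S)), S)) = Add(7, Mul(S, Add(2, Mul(3, S)))))
Function('Q')(b, f) = -635 (Function('Q')(b, f) = Mul(-5, Add(7, Mul(6, Add(2, Mul(3, 6))))) = Mul(-5, Add(7, Mul(6, Add(2, 18)))) = Mul(-5, Add(7, Mul(6, 20))) = Mul(-5, Add(7, 120)) = Mul(-5, 127) = -635)
Mul(141, Add(71, Function('Q')(-5, Add(-4, Mul(-1, -4))))) = Mul(141, Add(71, -635)) = Mul(141, -564) = -79524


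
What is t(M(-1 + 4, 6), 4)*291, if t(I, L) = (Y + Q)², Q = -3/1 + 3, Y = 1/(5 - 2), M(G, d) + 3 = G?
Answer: 97/3 ≈ 32.333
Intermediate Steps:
M(G, d) = -3 + G
Y = ⅓ (Y = 1/3 = ⅓ ≈ 0.33333)
Q = 0 (Q = -3*1 + 3 = -3 + 3 = 0)
t(I, L) = ⅑ (t(I, L) = (⅓ + 0)² = (⅓)² = ⅑)
t(M(-1 + 4, 6), 4)*291 = (⅑)*291 = 97/3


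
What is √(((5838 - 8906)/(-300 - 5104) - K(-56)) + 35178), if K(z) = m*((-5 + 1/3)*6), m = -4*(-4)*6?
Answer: √69114097283/1351 ≈ 194.59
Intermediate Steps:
m = 96 (m = 16*6 = 96)
K(z) = -2688 (K(z) = 96*((-5 + 1/3)*6) = 96*((-5 + ⅓)*6) = 96*(-14/3*6) = 96*(-28) = -2688)
√(((5838 - 8906)/(-300 - 5104) - K(-56)) + 35178) = √(((5838 - 8906)/(-300 - 5104) - 1*(-2688)) + 35178) = √((-3068/(-5404) + 2688) + 35178) = √((-3068*(-1/5404) + 2688) + 35178) = √((767/1351 + 2688) + 35178) = √(3632255/1351 + 35178) = √(51157733/1351) = √69114097283/1351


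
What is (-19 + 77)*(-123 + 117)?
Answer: -348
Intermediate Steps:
(-19 + 77)*(-123 + 117) = 58*(-6) = -348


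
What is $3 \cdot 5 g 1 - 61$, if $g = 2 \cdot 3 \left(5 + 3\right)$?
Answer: $659$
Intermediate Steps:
$g = 48$ ($g = 6 \cdot 8 = 48$)
$3 \cdot 5 g 1 - 61 = 3 \cdot 5 \cdot 48 \cdot 1 - 61 = 15 \cdot 48 \cdot 1 - 61 = 720 \cdot 1 - 61 = 720 - 61 = 659$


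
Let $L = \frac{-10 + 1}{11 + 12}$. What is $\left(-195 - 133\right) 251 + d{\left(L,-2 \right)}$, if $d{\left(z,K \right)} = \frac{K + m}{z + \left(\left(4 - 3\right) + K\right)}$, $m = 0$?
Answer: $- \frac{1317225}{16} \approx -82327.0$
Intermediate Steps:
$L = - \frac{9}{23} \approx -0.3913$
$d{\left(z,K \right)} = \frac{K}{1 + K + z}$ ($d{\left(z,K \right)} = \frac{K + 0}{z + \left(\left(4 - 3\right) + K\right)} = \frac{K}{z + \left(1 + K\right)} = \frac{K}{1 + K + z}$)
$\left(-195 - 133\right) 251 + d{\left(L,-2 \right)} = \left(-195 - 133\right) 251 - \frac{2}{1 - 2 - \frac{9}{23}} = \left(-195 - 133\right) 251 - \frac{2}{- \frac{32}{23}} = \left(-328\right) 251 - - \frac{23}{16} = -82328 + \frac{23}{16} = - \frac{1317225}{16}$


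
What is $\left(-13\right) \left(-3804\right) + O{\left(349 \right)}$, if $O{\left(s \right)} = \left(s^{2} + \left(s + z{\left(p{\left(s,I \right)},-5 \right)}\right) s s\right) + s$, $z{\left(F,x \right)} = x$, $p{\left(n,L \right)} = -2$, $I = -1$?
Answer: $42071146$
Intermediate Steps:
$O{\left(s \right)} = s + s^{2} + s^{2} \left(-5 + s\right)$ ($O{\left(s \right)} = \left(s^{2} + \left(s - 5\right) s s\right) + s = \left(s^{2} + \left(-5 + s\right) s s\right) + s = \left(s^{2} + s \left(-5 + s\right) s\right) + s = \left(s^{2} + s^{2} \left(-5 + s\right)\right) + s = s + s^{2} + s^{2} \left(-5 + s\right)$)
$\left(-13\right) \left(-3804\right) + O{\left(349 \right)} = \left(-13\right) \left(-3804\right) + 349 \left(1 + 349^{2} - 1396\right) = 49452 + 349 \left(1 + 121801 - 1396\right) = 49452 + 349 \cdot 120406 = 49452 + 42021694 = 42071146$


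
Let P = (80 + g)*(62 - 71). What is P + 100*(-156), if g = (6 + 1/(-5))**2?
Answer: -415569/25 ≈ -16623.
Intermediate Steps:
g = 841/25 (g = (6 + 1*(-1/5))**2 = (6 - 1/5)**2 = (29/5)**2 = 841/25 ≈ 33.640)
P = -25569/25 (P = (80 + 841/25)*(62 - 71) = (2841/25)*(-9) = -25569/25 ≈ -1022.8)
P + 100*(-156) = -25569/25 + 100*(-156) = -25569/25 - 15600 = -415569/25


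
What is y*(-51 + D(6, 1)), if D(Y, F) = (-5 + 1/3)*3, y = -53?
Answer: 3445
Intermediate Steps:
D(Y, F) = -14 (D(Y, F) = (-5 + 1/3)*3 = -14/3*3 = -14)
y*(-51 + D(6, 1)) = -53*(-51 - 14) = -53*(-65) = 3445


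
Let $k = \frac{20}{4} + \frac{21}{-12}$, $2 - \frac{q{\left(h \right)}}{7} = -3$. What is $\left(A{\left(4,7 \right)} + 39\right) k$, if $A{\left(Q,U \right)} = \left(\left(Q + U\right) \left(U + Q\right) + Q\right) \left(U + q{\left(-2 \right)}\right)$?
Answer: $\frac{68757}{4} \approx 17189.0$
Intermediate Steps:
$q{\left(h \right)} = 35$ ($q{\left(h \right)} = 14 - -21 = 14 + 21 = 35$)
$k = \frac{13}{4}$ ($k = 20 \cdot \frac{1}{4} + 21 \left(- \frac{1}{12}\right) = 5 - \frac{7}{4} = \frac{13}{4} \approx 3.25$)
$A{\left(Q,U \right)} = \left(35 + U\right) \left(Q + \left(Q + U\right)^{2}\right)$ ($A{\left(Q,U \right)} = \left(\left(Q + U\right) \left(U + Q\right) + Q\right) \left(U + 35\right) = \left(\left(Q + U\right) \left(Q + U\right) + Q\right) \left(35 + U\right) = \left(\left(Q + U\right)^{2} + Q\right) \left(35 + U\right) = \left(Q + \left(Q + U\right)^{2}\right) \left(35 + U\right) = \left(35 + U\right) \left(Q + \left(Q + U\right)^{2}\right)$)
$\left(A{\left(4,7 \right)} + 39\right) k = \left(\left(35 \cdot 4 + 35 \left(4 + 7\right)^{2} + 4 \cdot 7 + 7 \left(4 + 7\right)^{2}\right) + 39\right) \frac{13}{4} = \left(\left(140 + 35 \cdot 11^{2} + 28 + 7 \cdot 11^{2}\right) + 39\right) \frac{13}{4} = \left(\left(140 + 35 \cdot 121 + 28 + 7 \cdot 121\right) + 39\right) \frac{13}{4} = \left(\left(140 + 4235 + 28 + 847\right) + 39\right) \frac{13}{4} = \left(5250 + 39\right) \frac{13}{4} = 5289 \cdot \frac{13}{4} = \frac{68757}{4}$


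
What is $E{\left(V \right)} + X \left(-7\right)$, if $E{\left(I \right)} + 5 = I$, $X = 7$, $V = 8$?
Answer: $-46$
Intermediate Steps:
$E{\left(I \right)} = -5 + I$
$E{\left(V \right)} + X \left(-7\right) = \left(-5 + 8\right) + 7 \left(-7\right) = 3 - 49 = -46$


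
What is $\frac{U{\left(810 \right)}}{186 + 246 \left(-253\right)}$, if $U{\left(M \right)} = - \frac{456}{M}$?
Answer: $\frac{19}{2094255} \approx 9.0724 \cdot 10^{-6}$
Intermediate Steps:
$\frac{U{\left(810 \right)}}{186 + 246 \left(-253\right)} = \frac{\left(-456\right) \frac{1}{810}}{186 + 246 \left(-253\right)} = \frac{\left(-456\right) \frac{1}{810}}{186 - 62238} = - \frac{76}{135 \left(-62052\right)} = \left(- \frac{76}{135}\right) \left(- \frac{1}{62052}\right) = \frac{19}{2094255}$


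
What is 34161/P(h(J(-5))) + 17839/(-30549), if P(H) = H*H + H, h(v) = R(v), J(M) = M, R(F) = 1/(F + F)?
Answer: -3865133313/10183 ≈ -3.7957e+5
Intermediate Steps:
R(F) = 1/(2*F)
h(v) = 1/(2*v)
P(H) = H + H**2 (P(H) = H**2 + H = H + H**2)
34161/P(h(J(-5))) + 17839/(-30549) = 34161/((((1/2)/(-5))*(1 + (1/2)/(-5)))) + 17839/(-30549) = 34161/((((1/2)*(-1/5))*(1 + (1/2)*(-1/5)))) + 17839*(-1/30549) = 34161/((-(1 - 1/10)/10)) - 17839/30549 = 34161/((-1/10*9/10)) - 17839/30549 = 34161/(-9/100) - 17839/30549 = 34161*(-100/9) - 17839/30549 = -1138700/3 - 17839/30549 = -3865133313/10183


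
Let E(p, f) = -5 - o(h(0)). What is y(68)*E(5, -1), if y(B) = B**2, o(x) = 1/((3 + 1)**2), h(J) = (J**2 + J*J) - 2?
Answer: -23409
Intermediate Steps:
h(J) = -2 + 2*J**2 (h(J) = (J**2 + J**2) - 2 = 2*J**2 - 2 = -2 + 2*J**2)
o(x) = 1/16 (o(x) = 1/(4**2) = 1/16)
E(p, f) = -81/16 (E(p, f) = -5 - 1*1/16 = -5 - 1/16 = -81/16)
y(68)*E(5, -1) = 68**2*(-81/16) = 4624*(-81/16) = -23409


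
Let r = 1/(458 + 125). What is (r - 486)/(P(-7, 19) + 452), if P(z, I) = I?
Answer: -283337/274593 ≈ -1.0318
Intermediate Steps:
r = 1/583 ≈ 0.0017153
(r - 486)/(P(-7, 19) + 452) = (1/583 - 486)/(19 + 452) = -283337/583/471 = -283337/583*1/471 = -283337/274593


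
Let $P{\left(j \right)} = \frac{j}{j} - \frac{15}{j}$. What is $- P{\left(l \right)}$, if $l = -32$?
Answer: $- \frac{47}{32} \approx -1.4688$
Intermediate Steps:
$P{\left(j \right)} = 1 - \frac{15}{j}$
$- P{\left(l \right)} = - \frac{-15 - 32}{-32} = - \frac{\left(-1\right) \left(-47\right)}{32} = \left(-1\right) \frac{47}{32} = - \frac{47}{32}$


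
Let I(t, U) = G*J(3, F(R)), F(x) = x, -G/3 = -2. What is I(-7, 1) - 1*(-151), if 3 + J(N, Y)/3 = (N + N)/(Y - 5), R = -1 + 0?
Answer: 79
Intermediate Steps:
R = -1
G = 6 (G = -3*(-2) = 6)
J(N, Y) = -9 + 6*N/(-5 + Y) (J(N, Y) = -9 + 3*((N + N)/(Y - 5)) = -9 + 3*((2*N)/(-5 + Y)) = -9 + 3*(2*N/(-5 + Y)) = -9 + 6*N/(-5 + Y))
I(t, U) = -72 (I(t, U) = 6*(3*(15 - 3*(-1) + 2*3)/(-5 - 1)) = 6*(3*(15 + 3 + 6)/(-6)) = 6*(3*(-1/6)*24) = 6*(-12) = -72)
I(-7, 1) - 1*(-151) = -72 - 1*(-151) = -72 + 151 = 79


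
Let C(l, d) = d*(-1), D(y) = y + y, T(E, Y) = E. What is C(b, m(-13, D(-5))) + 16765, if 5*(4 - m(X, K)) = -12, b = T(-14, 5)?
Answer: 83793/5 ≈ 16759.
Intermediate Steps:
b = -14
D(y) = 2*y
m(X, K) = 32/5 (m(X, K) = 4 - 1/5*(-12) = 4 + 12/5 = 32/5)
C(l, d) = -d
C(b, m(-13, D(-5))) + 16765 = -1*32/5 + 16765 = -32/5 + 16765 = 83793/5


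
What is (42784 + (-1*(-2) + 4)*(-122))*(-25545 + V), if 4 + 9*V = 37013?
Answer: -8111662592/9 ≈ -9.0130e+8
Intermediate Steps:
V = 37009/9 (V = -4/9 + (1/9)*37013 = -4/9 + 37013/9 = 37009/9 ≈ 4112.1)
(42784 + (-1*(-2) + 4)*(-122))*(-25545 + V) = (42784 + (-1*(-2) + 4)*(-122))*(-25545 + 37009/9) = (42784 + (2 + 4)*(-122))*(-192896/9) = (42784 + 6*(-122))*(-192896/9) = (42784 - 732)*(-192896/9) = 42052*(-192896/9) = -8111662592/9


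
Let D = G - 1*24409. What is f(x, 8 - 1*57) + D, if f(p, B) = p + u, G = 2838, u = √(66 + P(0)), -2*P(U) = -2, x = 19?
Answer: -21552 + √67 ≈ -21544.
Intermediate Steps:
P(U) = 1 (P(U) = -½*(-2) = 1)
u = √67 (u = √(66 + 1) = √67 ≈ 8.1853)
f(p, B) = p + √67
D = -21571 (D = 2838 - 1*24409 = 2838 - 24409 = -21571)
f(x, 8 - 1*57) + D = (19 + √67) - 21571 = -21552 + √67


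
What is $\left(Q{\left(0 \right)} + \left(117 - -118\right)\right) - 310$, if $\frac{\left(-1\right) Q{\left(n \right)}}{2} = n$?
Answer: $-75$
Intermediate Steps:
$Q{\left(n \right)} = - 2 n$
$\left(Q{\left(0 \right)} + \left(117 - -118\right)\right) - 310 = \left(\left(-2\right) 0 + \left(117 - -118\right)\right) - 310 = \left(0 + \left(117 + 118\right)\right) - 310 = \left(0 + 235\right) - 310 = 235 - 310 = -75$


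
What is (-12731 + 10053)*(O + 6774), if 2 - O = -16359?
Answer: -61955530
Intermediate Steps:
O = 16361 (O = 2 - 1*(-16359) = 2 + 16359 = 16361)
(-12731 + 10053)*(O + 6774) = (-12731 + 10053)*(16361 + 6774) = -2678*23135 = -61955530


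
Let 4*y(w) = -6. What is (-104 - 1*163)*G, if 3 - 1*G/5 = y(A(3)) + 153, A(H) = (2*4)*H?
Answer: 396495/2 ≈ 1.9825e+5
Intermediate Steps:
A(H) = 8*H
y(w) = -3/2 (y(w) = (¼)*(-6) = -3/2)
G = -1485/2 (G = 15 - 5*(-3/2 + 153) = 15 - 5*303/2 = 15 - 1515/2 = -1485/2 ≈ -742.50)
(-104 - 1*163)*G = (-104 - 1*163)*(-1485/2) = (-104 - 163)*(-1485/2) = -267*(-1485/2) = 396495/2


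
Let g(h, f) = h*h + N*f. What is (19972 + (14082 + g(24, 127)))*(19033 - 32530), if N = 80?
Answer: -604530630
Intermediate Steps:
g(h, f) = h² + 80*f (g(h, f) = h*h + 80*f = h² + 80*f)
(19972 + (14082 + g(24, 127)))*(19033 - 32530) = (19972 + (14082 + (24² + 80*127)))*(19033 - 32530) = (19972 + (14082 + (576 + 10160)))*(-13497) = (19972 + (14082 + 10736))*(-13497) = (19972 + 24818)*(-13497) = 44790*(-13497) = -604530630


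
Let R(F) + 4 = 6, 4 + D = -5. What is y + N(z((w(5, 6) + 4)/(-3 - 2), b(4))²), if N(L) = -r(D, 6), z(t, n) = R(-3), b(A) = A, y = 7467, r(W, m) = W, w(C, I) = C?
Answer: 7476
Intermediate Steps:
D = -9 (D = -4 - 5 = -9)
R(F) = 2 (R(F) = -4 + 6 = 2)
z(t, n) = 2
N(L) = 9 (N(L) = -1*(-9) = 9)
y + N(z((w(5, 6) + 4)/(-3 - 2), b(4))²) = 7467 + 9 = 7476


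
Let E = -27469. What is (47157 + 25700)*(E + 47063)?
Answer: 1427560058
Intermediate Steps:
(47157 + 25700)*(E + 47063) = (47157 + 25700)*(-27469 + 47063) = 72857*19594 = 1427560058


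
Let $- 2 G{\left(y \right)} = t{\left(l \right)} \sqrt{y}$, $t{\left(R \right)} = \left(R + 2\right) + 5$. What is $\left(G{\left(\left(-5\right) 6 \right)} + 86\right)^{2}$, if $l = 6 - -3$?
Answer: $5476 - 1376 i \sqrt{30} \approx 5476.0 - 7536.7 i$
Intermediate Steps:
$l = 9$ ($l = 6 + 3 = 9$)
$t{\left(R \right)} = 7 + R$ ($t{\left(R \right)} = \left(2 + R\right) + 5 = 7 + R$)
$G{\left(y \right)} = - 8 \sqrt{y}$ ($G{\left(y \right)} = - \frac{\left(7 + 9\right) \sqrt{y}}{2} = - \frac{16 \sqrt{y}}{2} = - 8 \sqrt{y}$)
$\left(G{\left(\left(-5\right) 6 \right)} + 86\right)^{2} = \left(- 8 \sqrt{\left(-5\right) 6} + 86\right)^{2} = \left(- 8 \sqrt{-30} + 86\right)^{2} = \left(- 8 i \sqrt{30} + 86\right)^{2} = \left(86 - 8 i \sqrt{30}\right)^{2}$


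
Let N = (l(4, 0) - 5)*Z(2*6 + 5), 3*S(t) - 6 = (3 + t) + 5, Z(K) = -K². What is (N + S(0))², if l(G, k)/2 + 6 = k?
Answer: 217651009/9 ≈ 2.4183e+7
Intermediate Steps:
l(G, k) = -12 + 2*k
S(t) = 14/3 + t/3 (S(t) = 2 + ((3 + t) + 5)/3 = 2 + (8 + t)/3 = 2 + (8/3 + t/3) = 14/3 + t/3)
N = 4913 (N = ((-12 + 2*0) - 5)*(-(2*6 + 5)²) = ((-12 + 0) - 5)*(-(12 + 5)²) = (-12 - 5)*(-1*17²) = -(-17)*289 = -17*(-289) = 4913)
(N + S(0))² = (4913 + (14/3 + (⅓)*0))² = (4913 + (14/3 + 0))² = (4913 + 14/3)² = (14753/3)² = 217651009/9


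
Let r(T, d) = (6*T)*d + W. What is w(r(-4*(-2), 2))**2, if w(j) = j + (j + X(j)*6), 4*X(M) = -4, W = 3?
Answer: 36864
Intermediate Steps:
X(M) = -1 (X(M) = (1/4)*(-4) = -1)
r(T, d) = 3 + 6*T*d (r(T, d) = (6*T)*d + 3 = 6*T*d + 3 = 3 + 6*T*d)
w(j) = -6 + 2*j (w(j) = j + (j - 1*6) = j + (j - 6) = j + (-6 + j) = -6 + 2*j)
w(r(-4*(-2), 2))**2 = (-6 + 2*(3 + 6*(-4*(-2))*2))**2 = (-6 + 2*(3 + 6*8*2))**2 = (-6 + 2*(3 + 96))**2 = (-6 + 2*99)**2 = (-6 + 198)**2 = 192**2 = 36864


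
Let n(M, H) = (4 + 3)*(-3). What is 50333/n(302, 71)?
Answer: -50333/21 ≈ -2396.8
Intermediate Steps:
n(M, H) = -21 (n(M, H) = 7*(-3) = -21)
50333/n(302, 71) = 50333/(-21) = 50333*(-1/21) = -50333/21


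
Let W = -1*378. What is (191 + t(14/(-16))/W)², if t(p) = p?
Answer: 6808395169/186624 ≈ 36482.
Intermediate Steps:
W = -378
(191 + t(14/(-16))/W)² = (191 + (14/(-16))/(-378))² = (191 + (14*(-1/16))*(-1/378))² = (191 - 7/8*(-1/378))² = (191 + 1/432)² = (82513/432)² = 6808395169/186624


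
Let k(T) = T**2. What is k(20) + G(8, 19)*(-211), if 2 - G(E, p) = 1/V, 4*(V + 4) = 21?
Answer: 734/5 ≈ 146.80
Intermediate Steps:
V = 5/4 (V = -4 + (1/4)*21 = -4 + 21/4 = 5/4 ≈ 1.2500)
G(E, p) = 6/5 (G(E, p) = 2 - 1/5/4 = 2 - 1*4/5 = 2 - 4/5 = 6/5)
k(20) + G(8, 19)*(-211) = 20**2 + (6/5)*(-211) = 400 - 1266/5 = 734/5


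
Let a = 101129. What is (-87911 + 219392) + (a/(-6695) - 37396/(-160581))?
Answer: 141337892306666/1075089795 ≈ 1.3147e+5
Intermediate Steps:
(-87911 + 219392) + (a/(-6695) - 37396/(-160581)) = (-87911 + 219392) + (101129/(-6695) - 37396/(-160581)) = 131481 + (101129*(-1/6695) - 37396*(-1/160581)) = 131481 + (-101129/6695 + 37396/160581) = 131481 - 15989029729/1075089795 = 141337892306666/1075089795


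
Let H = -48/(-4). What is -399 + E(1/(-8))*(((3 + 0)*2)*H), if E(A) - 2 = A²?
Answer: -2031/8 ≈ -253.88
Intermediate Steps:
H = 12 (H = -48*(-¼) = 12)
E(A) = 2 + A²
-399 + E(1/(-8))*(((3 + 0)*2)*H) = -399 + (2 + (1/(-8))²)*(((3 + 0)*2)*12) = -399 + (2 + (-⅛)²)*((3*2)*12) = -399 + (2 + 1/64)*(6*12) = -399 + (129/64)*72 = -399 + 1161/8 = -2031/8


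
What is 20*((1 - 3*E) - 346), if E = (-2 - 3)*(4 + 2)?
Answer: -5100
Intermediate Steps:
E = -30 (E = -5*6 = -30)
20*((1 - 3*E) - 346) = 20*((1 - 3*(-30)) - 346) = 20*((1 + 90) - 346) = 20*(91 - 346) = 20*(-255) = -5100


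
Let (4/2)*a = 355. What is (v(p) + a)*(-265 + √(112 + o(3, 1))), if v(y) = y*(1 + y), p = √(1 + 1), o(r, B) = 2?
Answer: -95135/2 - 265*√2 + 2*√57 + 359*√114/2 ≈ -46011.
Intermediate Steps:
a = 355/2 (a = (½)*355 = 355/2 ≈ 177.50)
p = √2 ≈ 1.4142
(v(p) + a)*(-265 + √(112 + o(3, 1))) = (√2*(1 + √2) + 355/2)*(-265 + √(112 + 2)) = (355/2 + √2*(1 + √2))*(-265 + √114) = (-265 + √114)*(355/2 + √2*(1 + √2))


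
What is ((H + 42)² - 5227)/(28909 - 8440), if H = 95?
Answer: 4514/6823 ≈ 0.66159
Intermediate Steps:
((H + 42)² - 5227)/(28909 - 8440) = ((95 + 42)² - 5227)/(28909 - 8440) = (137² - 5227)/20469 = (18769 - 5227)*(1/20469) = 13542*(1/20469) = 4514/6823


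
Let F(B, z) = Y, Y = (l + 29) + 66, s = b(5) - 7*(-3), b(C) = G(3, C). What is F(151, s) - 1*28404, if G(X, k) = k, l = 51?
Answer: -28258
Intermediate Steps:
b(C) = C
s = 26 (s = 5 - 7*(-3) = 5 + 21 = 26)
Y = 146 (Y = (51 + 29) + 66 = 80 + 66 = 146)
F(B, z) = 146
F(151, s) - 1*28404 = 146 - 1*28404 = 146 - 28404 = -28258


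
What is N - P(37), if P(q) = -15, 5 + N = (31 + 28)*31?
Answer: 1839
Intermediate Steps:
N = 1824 (N = -5 + (31 + 28)*31 = -5 + 59*31 = -5 + 1829 = 1824)
N - P(37) = 1824 - 1*(-15) = 1824 + 15 = 1839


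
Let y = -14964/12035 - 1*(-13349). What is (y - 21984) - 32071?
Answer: -16893506/415 ≈ -40707.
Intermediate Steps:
y = 5539319/415 (y = -14964/12035 + 13349 = -1*516/415 + 13349 = -516/415 + 13349 = 5539319/415 ≈ 13348.)
(y - 21984) - 32071 = (5539319/415 - 21984) - 32071 = -3584041/415 - 32071 = -16893506/415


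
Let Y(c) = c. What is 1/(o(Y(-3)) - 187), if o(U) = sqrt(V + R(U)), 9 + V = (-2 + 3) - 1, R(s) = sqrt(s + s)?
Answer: -1/(187 - sqrt(-9 + I*sqrt(6))) ≈ -0.0053578 - 8.692e-5*I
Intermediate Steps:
R(s) = sqrt(2)*sqrt(s) (R(s) = sqrt(2*s) = sqrt(2)*sqrt(s))
V = -9 (V = -9 + ((-2 + 3) - 1) = -9 + (1 - 1) = -9 + 0 = -9)
o(U) = sqrt(-9 + sqrt(2)*sqrt(U))
1/(o(Y(-3)) - 187) = 1/(sqrt(-9 + sqrt(2)*sqrt(-3)) - 187) = 1/(sqrt(-9 + sqrt(2)*(I*sqrt(3))) - 187) = 1/(sqrt(-9 + I*sqrt(6)) - 187) = 1/(-187 + sqrt(-9 + I*sqrt(6)))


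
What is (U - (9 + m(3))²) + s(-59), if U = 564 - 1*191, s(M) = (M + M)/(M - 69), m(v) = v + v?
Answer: 9531/64 ≈ 148.92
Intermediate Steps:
m(v) = 2*v
s(M) = 2*M/(-69 + M) (s(M) = (2*M)/(-69 + M) = 2*M/(-69 + M))
U = 373 (U = 564 - 191 = 373)
(U - (9 + m(3))²) + s(-59) = (373 - (9 + 2*3)²) + 2*(-59)/(-69 - 59) = (373 - (9 + 6)²) + 2*(-59)/(-128) = (373 - 1*15²) + 2*(-59)*(-1/128) = (373 - 1*225) + 59/64 = (373 - 225) + 59/64 = 148 + 59/64 = 9531/64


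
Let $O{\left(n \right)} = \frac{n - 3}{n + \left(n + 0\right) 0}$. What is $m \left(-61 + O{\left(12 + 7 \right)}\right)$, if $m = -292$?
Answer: $\frac{333756}{19} \approx 17566.0$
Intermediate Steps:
$O{\left(n \right)} = \frac{-3 + n}{n}$ ($O{\left(n \right)} = \frac{-3 + n}{n + n 0} = \frac{-3 + n}{n + 0} = \frac{-3 + n}{n}$)
$m \left(-61 + O{\left(12 + 7 \right)}\right) = - 292 \left(-61 + \frac{-3 + \left(12 + 7\right)}{12 + 7}\right) = - 292 \left(-61 + \frac{-3 + 19}{19}\right) = - 292 \left(-61 + \frac{1}{19} \cdot 16\right) = - 292 \left(-61 + \frac{16}{19}\right) = \left(-292\right) \left(- \frac{1143}{19}\right) = \frac{333756}{19}$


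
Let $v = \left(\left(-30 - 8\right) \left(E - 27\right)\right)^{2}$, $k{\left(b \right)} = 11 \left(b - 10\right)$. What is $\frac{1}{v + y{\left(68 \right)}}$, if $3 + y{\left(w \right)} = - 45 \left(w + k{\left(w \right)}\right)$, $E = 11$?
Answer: $\frac{1}{337891} \approx 2.9595 \cdot 10^{-6}$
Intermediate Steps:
$k{\left(b \right)} = -110 + 11 b$ ($k{\left(b \right)} = 11 \left(-10 + b\right) = -110 + 11 b$)
$v = 369664$ ($v = \left(\left(-30 - 8\right) \left(11 - 27\right)\right)^{2} = \left(\left(-38\right) \left(-16\right)\right)^{2} = 608^{2} = 369664$)
$y{\left(w \right)} = 4947 - 540 w$ ($y{\left(w \right)} = -3 - 45 \left(w + \left(-110 + 11 w\right)\right) = -3 - 45 \left(-110 + 12 w\right) = -3 - \left(-4950 + 540 w\right) = 4947 - 540 w$)
$\frac{1}{v + y{\left(68 \right)}} = \frac{1}{369664 + \left(4947 - 36720\right)} = \frac{1}{369664 - 31773} = \frac{1}{337891}$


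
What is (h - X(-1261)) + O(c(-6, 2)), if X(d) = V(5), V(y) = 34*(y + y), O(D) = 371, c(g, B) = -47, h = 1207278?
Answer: 1207309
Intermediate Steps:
V(y) = 68*y (V(y) = 34*(2*y) = 68*y)
X(d) = 340 (X(d) = 68*5 = 340)
(h - X(-1261)) + O(c(-6, 2)) = (1207278 - 1*340) + 371 = (1207278 - 340) + 371 = 1206938 + 371 = 1207309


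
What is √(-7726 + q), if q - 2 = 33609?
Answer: √25885 ≈ 160.89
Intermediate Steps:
q = 33611 (q = 2 + 33609 = 33611)
√(-7726 + q) = √(-7726 + 33611) = √25885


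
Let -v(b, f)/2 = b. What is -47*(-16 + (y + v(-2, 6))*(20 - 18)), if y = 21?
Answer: -1598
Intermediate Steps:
v(b, f) = -2*b
-47*(-16 + (y + v(-2, 6))*(20 - 18)) = -47*(-16 + (21 - 2*(-2))*(20 - 18)) = -47*(-16 + (21 + 4)*2) = -47*(-16 + 25*2) = -47*(-16 + 50) = -47*34 = -1598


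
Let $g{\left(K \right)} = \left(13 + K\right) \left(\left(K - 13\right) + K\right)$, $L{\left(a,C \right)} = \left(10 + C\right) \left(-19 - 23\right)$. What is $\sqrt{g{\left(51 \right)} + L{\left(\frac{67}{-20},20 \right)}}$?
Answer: $2 \sqrt{1109} \approx 66.603$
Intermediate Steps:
$L{\left(a,C \right)} = -420 - 42 C$ ($L{\left(a,C \right)} = \left(10 + C\right) \left(-42\right) = -420 - 42 C$)
$g{\left(K \right)} = \left(-13 + 2 K\right) \left(13 + K\right)$ ($g{\left(K \right)} = \left(13 + K\right) \left(\left(-13 + K\right) + K\right) = \left(13 + K\right) \left(-13 + 2 K\right) = \left(-13 + 2 K\right) \left(13 + K\right)$)
$\sqrt{g{\left(51 \right)} + L{\left(\frac{67}{-20},20 \right)}} = \sqrt{\left(-169 + 2 \cdot 51^{2} + 13 \cdot 51\right) - 1260} = \sqrt{\left(-169 + 2 \cdot 2601 + 663\right) - 1260} = \sqrt{\left(-169 + 5202 + 663\right) - 1260} = \sqrt{5696 - 1260} = \sqrt{4436} = 2 \sqrt{1109}$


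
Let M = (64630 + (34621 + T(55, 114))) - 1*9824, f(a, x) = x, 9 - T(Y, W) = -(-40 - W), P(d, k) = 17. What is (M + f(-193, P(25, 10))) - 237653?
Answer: -148354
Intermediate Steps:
T(Y, W) = -31 - W (T(Y, W) = 9 - (-1)*(-40 - W) = 9 - (40 + W) = 9 + (-40 - W) = -31 - W)
M = 89282 (M = (64630 + (34621 + (-31 - 1*114))) - 1*9824 = (64630 + (34621 + (-31 - 114))) - 9824 = (64630 + (34621 - 145)) - 9824 = (64630 + 34476) - 9824 = 99106 - 9824 = 89282)
(M + f(-193, P(25, 10))) - 237653 = (89282 + 17) - 237653 = 89299 - 237653 = -148354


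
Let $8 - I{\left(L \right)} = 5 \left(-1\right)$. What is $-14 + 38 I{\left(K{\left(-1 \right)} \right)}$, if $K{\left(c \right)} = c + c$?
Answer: $480$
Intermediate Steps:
$K{\left(c \right)} = 2 c$
$I{\left(L \right)} = 13$ ($I{\left(L \right)} = 8 - 5 \left(-1\right) = 8 - -5 = 8 + 5 = 13$)
$-14 + 38 I{\left(K{\left(-1 \right)} \right)} = -14 + 38 \cdot 13 = -14 + 494 = 480$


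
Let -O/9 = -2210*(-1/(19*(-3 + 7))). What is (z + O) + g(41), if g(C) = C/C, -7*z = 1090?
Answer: -110769/266 ≈ -416.42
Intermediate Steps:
z = -1090/7 (z = -⅐*1090 = -1090/7 ≈ -155.71)
g(C) = 1
O = -9945/38 (O = -(-19890)/((-3 + 7)*(-19)) = -(-19890)/(4*(-19)) = -(-19890)/(-76) = -(-19890)*(-1)/76 = -9*1105/38 = -9945/38 ≈ -261.71)
(z + O) + g(41) = (-1090/7 - 9945/38) + 1 = -111035/266 + 1 = -110769/266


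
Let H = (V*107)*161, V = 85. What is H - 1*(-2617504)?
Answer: 4081799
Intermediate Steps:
H = 1464295 (H = (85*107)*161 = 9095*161 = 1464295)
H - 1*(-2617504) = 1464295 - 1*(-2617504) = 1464295 + 2617504 = 4081799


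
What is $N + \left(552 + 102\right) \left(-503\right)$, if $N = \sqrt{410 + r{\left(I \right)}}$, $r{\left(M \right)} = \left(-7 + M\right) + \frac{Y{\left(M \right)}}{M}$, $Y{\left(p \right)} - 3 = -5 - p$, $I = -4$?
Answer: $-328962 + \frac{\sqrt{1594}}{2} \approx -3.2894 \cdot 10^{5}$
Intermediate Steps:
$Y{\left(p \right)} = -2 - p$ ($Y{\left(p \right)} = 3 - \left(5 + p\right) = -2 - p$)
$r{\left(M \right)} = -7 + M + \frac{-2 - M}{M}$ ($r{\left(M \right)} = \left(-7 + M\right) + \frac{-2 - M}{M} = -7 + M + \frac{-2 - M}{M}$)
$N = \frac{\sqrt{1594}}{2}$ ($N = \sqrt{410 - \left(12 - \frac{1}{2}\right)} = \sqrt{410 - \frac{23}{2}} = \sqrt{\frac{797}{2}} = \frac{\sqrt{1594}}{2} \approx 19.962$)
$N + \left(552 + 102\right) \left(-503\right) = \frac{\sqrt{1594}}{2} + \left(552 + 102\right) \left(-503\right) = \frac{\sqrt{1594}}{2} + 654 \left(-503\right) = \frac{\sqrt{1594}}{2} - 328962 = -328962 + \frac{\sqrt{1594}}{2}$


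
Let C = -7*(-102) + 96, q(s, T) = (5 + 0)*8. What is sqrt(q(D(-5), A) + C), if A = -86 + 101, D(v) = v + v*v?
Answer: 5*sqrt(34) ≈ 29.155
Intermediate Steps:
D(v) = v + v**2
A = 15
q(s, T) = 40 (q(s, T) = 5*8 = 40)
C = 810 (C = 714 + 96 = 810)
sqrt(q(D(-5), A) + C) = sqrt(40 + 810) = sqrt(850) = 5*sqrt(34)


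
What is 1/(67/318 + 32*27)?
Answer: 318/274819 ≈ 0.0011571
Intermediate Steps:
1/(67/318 + 32*27) = 1/(67*(1/318) + 864) = 1/(67/318 + 864) = 1/(274819/318) = 318/274819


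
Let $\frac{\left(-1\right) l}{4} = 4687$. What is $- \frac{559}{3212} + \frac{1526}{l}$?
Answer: $- \frac{35279}{138116} \approx -0.25543$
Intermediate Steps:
$l = -18748$ ($l = \left(-4\right) 4687 = -18748$)
$- \frac{559}{3212} + \frac{1526}{l} = - \frac{559}{3212} + \frac{1526}{-18748} = \left(-559\right) \frac{1}{3212} + 1526 \left(- \frac{1}{18748}\right) = - \frac{559}{3212} - \frac{7}{86} = - \frac{35279}{138116}$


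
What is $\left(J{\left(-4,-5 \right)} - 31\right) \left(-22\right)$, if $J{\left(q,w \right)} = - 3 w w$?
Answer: $2332$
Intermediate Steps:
$J{\left(q,w \right)} = - 3 w^{2}$
$\left(J{\left(-4,-5 \right)} - 31\right) \left(-22\right) = \left(- 3 \left(-5\right)^{2} - 31\right) \left(-22\right) = \left(\left(-3\right) 25 - 31\right) \left(-22\right) = \left(-75 - 31\right) \left(-22\right) = \left(-106\right) \left(-22\right) = 2332$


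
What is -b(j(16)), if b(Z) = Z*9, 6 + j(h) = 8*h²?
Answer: -18378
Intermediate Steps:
j(h) = -6 + 8*h²
b(Z) = 9*Z
-b(j(16)) = -9*(-6 + 8*16²) = -9*(-6 + 8*256) = -9*(-6 + 2048) = -9*2042 = -1*18378 = -18378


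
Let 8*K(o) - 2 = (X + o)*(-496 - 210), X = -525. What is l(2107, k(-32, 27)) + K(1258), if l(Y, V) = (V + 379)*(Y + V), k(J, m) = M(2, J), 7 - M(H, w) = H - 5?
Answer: 758826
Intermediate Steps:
M(H, w) = 12 - H (M(H, w) = 7 - (H - 5) = 7 - (-5 + H) = 7 + (5 - H) = 12 - H)
k(J, m) = 10 (k(J, m) = 12 - 1*2 = 12 - 2 = 10)
l(Y, V) = (379 + V)*(V + Y)
K(o) = 92663/2 - 353*o/4 (K(o) = 1/4 + ((-525 + o)*(-496 - 210))/8 = 1/4 + ((-525 + o)*(-706))/8 = 1/4 + (370650 - 706*o)/8 = 1/4 + (185325/4 - 353*o/4) = 92663/2 - 353*o/4)
l(2107, k(-32, 27)) + K(1258) = (10**2 + 379*10 + 379*2107 + 10*2107) + (92663/2 - 353/4*1258) = (100 + 3790 + 798553 + 21070) + (92663/2 - 222037/2) = 823513 - 64687 = 758826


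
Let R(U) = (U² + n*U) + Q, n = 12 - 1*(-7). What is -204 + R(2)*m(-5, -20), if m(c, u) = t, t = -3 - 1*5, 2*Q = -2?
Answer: -532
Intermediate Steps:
Q = -1 (Q = (½)*(-2) = -1)
t = -8 (t = -3 - 5 = -8)
m(c, u) = -8
n = 19 (n = 12 + 7 = 19)
R(U) = -1 + U² + 19*U (R(U) = (U² + 19*U) - 1 = -1 + U² + 19*U)
-204 + R(2)*m(-5, -20) = -204 + (-1 + 2² + 19*2)*(-8) = -204 + (-1 + 4 + 38)*(-8) = -204 + 41*(-8) = -204 - 328 = -532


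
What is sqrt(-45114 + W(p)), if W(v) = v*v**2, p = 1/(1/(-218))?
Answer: 7*I*sqrt(212354) ≈ 3225.7*I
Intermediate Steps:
p = -218 (p = 1/(-1/218) = -218)
W(v) = v**3
sqrt(-45114 + W(p)) = sqrt(-45114 + (-218)**3) = sqrt(-45114 - 10360232) = sqrt(-10405346) = 7*I*sqrt(212354)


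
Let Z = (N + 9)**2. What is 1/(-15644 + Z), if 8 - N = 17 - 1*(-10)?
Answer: -1/15544 ≈ -6.4334e-5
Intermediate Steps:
N = -19 (N = 8 - (17 - 1*(-10)) = 8 - (17 + 10) = 8 - 1*27 = 8 - 27 = -19)
Z = 100 (Z = (-19 + 9)**2 = (-10)**2 = 100)
1/(-15644 + Z) = 1/(-15644 + 100) = 1/(-15544) = -1/15544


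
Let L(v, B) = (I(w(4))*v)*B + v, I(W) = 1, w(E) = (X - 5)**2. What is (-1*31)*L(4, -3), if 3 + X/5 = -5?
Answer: 248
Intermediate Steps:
X = -40 (X = -15 + 5*(-5) = -15 - 25 = -40)
w(E) = 2025 (w(E) = (-40 - 5)**2 = (-45)**2 = 2025)
L(v, B) = v + B*v (L(v, B) = (1*v)*B + v = v*B + v = B*v + v = v + B*v)
(-1*31)*L(4, -3) = (-1*31)*(4*(1 - 3)) = -124*(-2) = -31*(-8) = 248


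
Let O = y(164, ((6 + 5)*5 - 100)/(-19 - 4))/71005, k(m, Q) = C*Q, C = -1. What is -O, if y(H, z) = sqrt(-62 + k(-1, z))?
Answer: -I*sqrt(33833)/1633115 ≈ -0.00011263*I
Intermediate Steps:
k(m, Q) = -Q
y(H, z) = sqrt(-62 - z)
O = I*sqrt(33833)/1633115 (O = sqrt(-62 - ((6 + 5)*5 - 100)/(-19 - 4))/71005 = sqrt(-62 - (11*5 - 100)/(-23))*(1/71005) = sqrt(-62 - (55 - 100)*(-1)/23)*(1/71005) = sqrt(-62 - (-45)*(-1)/23)*(1/71005) = sqrt(-62 - 1*45/23)*(1/71005) = sqrt(-62 - 45/23)*(1/71005) = sqrt(-1471/23)*(1/71005) = (I*sqrt(33833)/23)*(1/71005) = I*sqrt(33833)/1633115 ≈ 0.00011263*I)
-O = -I*sqrt(33833)/1633115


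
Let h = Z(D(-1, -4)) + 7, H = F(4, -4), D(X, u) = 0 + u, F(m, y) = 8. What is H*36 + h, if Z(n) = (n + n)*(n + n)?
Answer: 359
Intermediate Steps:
D(X, u) = u
H = 8
Z(n) = 4*n² (Z(n) = (2*n)*(2*n) = 4*n²)
h = 71 (h = 4*(-4)² + 7 = 4*16 + 7 = 64 + 7 = 71)
H*36 + h = 8*36 + 71 = 288 + 71 = 359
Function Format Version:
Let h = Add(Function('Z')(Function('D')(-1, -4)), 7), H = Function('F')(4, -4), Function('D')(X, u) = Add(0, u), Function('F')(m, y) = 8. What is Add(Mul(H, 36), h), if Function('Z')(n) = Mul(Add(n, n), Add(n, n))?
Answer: 359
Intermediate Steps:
Function('D')(X, u) = u
H = 8
Function('Z')(n) = Mul(4, Pow(n, 2)) (Function('Z')(n) = Mul(Mul(2, n), Mul(2, n)) = Mul(4, Pow(n, 2)))
h = 71 (h = Add(Mul(4, Pow(-4, 2)), 7) = Add(Mul(4, 16), 7) = Add(64, 7) = 71)
Add(Mul(H, 36), h) = Add(Mul(8, 36), 71) = Add(288, 71) = 359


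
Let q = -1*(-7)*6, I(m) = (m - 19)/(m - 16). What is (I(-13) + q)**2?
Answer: 1562500/841 ≈ 1857.9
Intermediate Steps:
I(m) = (-19 + m)/(-16 + m)
q = 42 (q = 7*6 = 42)
(I(-13) + q)**2 = ((-19 - 13)/(-16 - 13) + 42)**2 = (-32/(-29) + 42)**2 = (-1/29*(-32) + 42)**2 = (32/29 + 42)**2 = (1250/29)**2 = 1562500/841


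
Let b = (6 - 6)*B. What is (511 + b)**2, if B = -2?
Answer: 261121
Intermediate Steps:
b = 0 (b = (6 - 6)*(-2) = 0*(-2) = 0)
(511 + b)**2 = (511 + 0)**2 = 511**2 = 261121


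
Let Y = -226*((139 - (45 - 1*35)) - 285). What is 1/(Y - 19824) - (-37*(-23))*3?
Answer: -39397895/15432 ≈ -2553.0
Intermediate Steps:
Y = 35256 (Y = -226*((139 - (45 - 35)) - 285) = -226*((139 - 1*10) - 285) = -226*((139 - 10) - 285) = -226*(129 - 285) = -226*(-156) = 35256)
1/(Y - 19824) - (-37*(-23))*3 = 1/(35256 - 19824) - (-37*(-23))*3 = 1/15432 - 851*3 = 1/15432 - 1*2553 = 1/15432 - 2553 = -39397895/15432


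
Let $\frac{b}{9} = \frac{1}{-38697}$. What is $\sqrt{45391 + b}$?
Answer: $\frac{\sqrt{7552345228894}}{12899} \approx 213.05$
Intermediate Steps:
$b = - \frac{3}{12899}$ ($b = \frac{9}{-38697} = 9 \left(- \frac{1}{38697}\right) = - \frac{3}{12899} \approx -0.00023258$)
$\sqrt{45391 + b} = \sqrt{45391 - \frac{3}{12899}} = \sqrt{\frac{585498506}{12899}} = \frac{\sqrt{7552345228894}}{12899}$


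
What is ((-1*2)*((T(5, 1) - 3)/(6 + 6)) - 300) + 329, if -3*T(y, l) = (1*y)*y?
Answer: 278/9 ≈ 30.889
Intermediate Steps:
T(y, l) = -y²/3 (T(y, l) = -1*y*y/3 = -y*y/3 = -y²/3)
((-1*2)*((T(5, 1) - 3)/(6 + 6)) - 300) + 329 = ((-1*2)*((-⅓*5² - 3)/(6 + 6)) - 300) + 329 = (-2*(-⅓*25 - 3)/12 - 300) + 329 = (-2*(-25/3 - 3)/12 - 300) + 329 = (-(-68)/(3*12) - 300) + 329 = (-2*(-17/18) - 300) + 329 = (17/9 - 300) + 329 = -2683/9 + 329 = 278/9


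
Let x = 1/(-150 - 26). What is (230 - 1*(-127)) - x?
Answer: 62833/176 ≈ 357.01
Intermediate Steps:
x = -1/176 (x = 1/(-176) = -1/176 ≈ -0.0056818)
(230 - 1*(-127)) - x = (230 - 1*(-127)) - 1*(-1/176) = (230 + 127) + 1/176 = 357 + 1/176 = 62833/176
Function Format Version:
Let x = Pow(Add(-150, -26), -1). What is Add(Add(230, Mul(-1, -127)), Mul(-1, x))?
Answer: Rational(62833, 176) ≈ 357.01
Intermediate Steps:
x = Rational(-1, 176) (x = Pow(-176, -1) = Rational(-1, 176) ≈ -0.0056818)
Add(Add(230, Mul(-1, -127)), Mul(-1, x)) = Add(Add(230, Mul(-1, -127)), Mul(-1, Rational(-1, 176))) = Add(Add(230, 127), Rational(1, 176)) = Add(357, Rational(1, 176)) = Rational(62833, 176)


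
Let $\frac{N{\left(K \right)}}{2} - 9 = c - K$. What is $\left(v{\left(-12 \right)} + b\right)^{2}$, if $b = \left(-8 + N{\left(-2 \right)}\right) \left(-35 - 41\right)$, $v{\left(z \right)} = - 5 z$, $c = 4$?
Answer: $2598544$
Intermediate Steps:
$N{\left(K \right)} = 26 - 2 K$ ($N{\left(K \right)} = 18 + 2 \left(4 - K\right) = 18 - \left(-8 + 2 K\right) = 26 - 2 K$)
$b = -1672$ ($b = \left(-8 + \left(26 - -4\right)\right) \left(-35 - 41\right) = \left(-8 + \left(26 + 4\right)\right) \left(-76\right) = \left(-8 + 30\right) \left(-76\right) = 22 \left(-76\right) = -1672$)
$\left(v{\left(-12 \right)} + b\right)^{2} = \left(\left(-5\right) \left(-12\right) - 1672\right)^{2} = \left(60 - 1672\right)^{2} = \left(-1612\right)^{2} = 2598544$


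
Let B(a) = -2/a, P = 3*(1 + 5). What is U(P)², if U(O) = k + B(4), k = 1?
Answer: ¼ ≈ 0.25000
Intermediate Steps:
P = 18 (P = 3*6 = 18)
U(O) = ½ (U(O) = 1 - 2/4 = 1 - 2*¼ = 1 - ½ = ½)
U(P)² = (½)² = ¼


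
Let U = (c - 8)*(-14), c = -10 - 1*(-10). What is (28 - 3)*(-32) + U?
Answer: -688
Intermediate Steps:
c = 0 (c = -10 + 10 = 0)
U = 112 (U = (0 - 8)*(-14) = -8*(-14) = 112)
(28 - 3)*(-32) + U = (28 - 3)*(-32) + 112 = 25*(-32) + 112 = -800 + 112 = -688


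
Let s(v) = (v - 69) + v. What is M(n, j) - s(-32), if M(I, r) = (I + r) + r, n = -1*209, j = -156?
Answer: -388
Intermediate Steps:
n = -209
M(I, r) = I + 2*r
s(v) = -69 + 2*v (s(v) = (-69 + v) + v = -69 + 2*v)
M(n, j) - s(-32) = (-209 + 2*(-156)) - (-69 + 2*(-32)) = (-209 - 312) - (-69 - 64) = -521 - 1*(-133) = -521 + 133 = -388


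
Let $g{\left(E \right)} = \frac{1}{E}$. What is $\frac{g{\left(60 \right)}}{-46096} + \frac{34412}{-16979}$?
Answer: $- \frac{95175350099}{46959839040} \approx -2.0267$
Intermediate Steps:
$\frac{g{\left(60 \right)}}{-46096} + \frac{34412}{-16979} = \frac{1}{60 \left(-46096\right)} + \frac{34412}{-16979} = \frac{1}{60} \left(- \frac{1}{46096}\right) + 34412 \left(- \frac{1}{16979}\right) = - \frac{1}{2765760} - \frac{34412}{16979} = - \frac{95175350099}{46959839040}$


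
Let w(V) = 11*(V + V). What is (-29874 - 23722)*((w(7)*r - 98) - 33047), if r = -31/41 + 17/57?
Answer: 4160370473420/2337 ≈ 1.7802e+9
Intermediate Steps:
r = -1070/2337 (r = -31*1/41 + 17*(1/57) = -31/41 + 17/57 = -1070/2337 ≈ -0.45785)
w(V) = 22*V (w(V) = 11*(2*V) = 22*V)
(-29874 - 23722)*((w(7)*r - 98) - 33047) = (-29874 - 23722)*(((22*7)*(-1070/2337) - 98) - 33047) = -53596*((154*(-1070/2337) - 98) - 33047) = -53596*((-164780/2337 - 98) - 33047) = -53596*(-393806/2337 - 33047) = -53596*(-77624645/2337) = 4160370473420/2337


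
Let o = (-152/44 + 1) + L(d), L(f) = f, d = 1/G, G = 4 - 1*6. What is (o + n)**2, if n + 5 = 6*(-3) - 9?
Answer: 591361/484 ≈ 1221.8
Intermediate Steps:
G = -2 (G = 4 - 6 = -2)
d = -1/2 (d = 1/(-2) = -1/2 ≈ -0.50000)
n = -32 (n = -5 + (6*(-3) - 9) = -5 + (-18 - 9) = -5 - 27 = -32)
o = -65/22 (o = (-152/44 + 1) - 1/2 = (-152*1/44 + 1) - 1/2 = (-38/11 + 1) - 1/2 = -27/11 - 1/2 = -65/22 ≈ -2.9545)
(o + n)**2 = (-65/22 - 32)**2 = (-769/22)**2 = 591361/484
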